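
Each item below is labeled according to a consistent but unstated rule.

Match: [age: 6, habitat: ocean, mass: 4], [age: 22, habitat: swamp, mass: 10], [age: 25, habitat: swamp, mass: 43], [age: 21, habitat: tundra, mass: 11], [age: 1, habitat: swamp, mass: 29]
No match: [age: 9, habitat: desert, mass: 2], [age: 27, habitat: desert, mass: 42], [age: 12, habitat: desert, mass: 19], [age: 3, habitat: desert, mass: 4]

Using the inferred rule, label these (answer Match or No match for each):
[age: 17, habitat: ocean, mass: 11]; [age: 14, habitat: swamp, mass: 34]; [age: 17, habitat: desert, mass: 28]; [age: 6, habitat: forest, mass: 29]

Match, Match, No match, Match

The pattern is that an item is 'Match' exactly when: habitat is not desert.
[age: 17, habitat: ocean, mass: 11] — habitat is ocean, hence Match.
[age: 14, habitat: swamp, mass: 34] — habitat is swamp, hence Match.
[age: 17, habitat: desert, mass: 28] — habitat is desert, hence No match.
[age: 6, habitat: forest, mass: 29] — habitat is forest, hence Match.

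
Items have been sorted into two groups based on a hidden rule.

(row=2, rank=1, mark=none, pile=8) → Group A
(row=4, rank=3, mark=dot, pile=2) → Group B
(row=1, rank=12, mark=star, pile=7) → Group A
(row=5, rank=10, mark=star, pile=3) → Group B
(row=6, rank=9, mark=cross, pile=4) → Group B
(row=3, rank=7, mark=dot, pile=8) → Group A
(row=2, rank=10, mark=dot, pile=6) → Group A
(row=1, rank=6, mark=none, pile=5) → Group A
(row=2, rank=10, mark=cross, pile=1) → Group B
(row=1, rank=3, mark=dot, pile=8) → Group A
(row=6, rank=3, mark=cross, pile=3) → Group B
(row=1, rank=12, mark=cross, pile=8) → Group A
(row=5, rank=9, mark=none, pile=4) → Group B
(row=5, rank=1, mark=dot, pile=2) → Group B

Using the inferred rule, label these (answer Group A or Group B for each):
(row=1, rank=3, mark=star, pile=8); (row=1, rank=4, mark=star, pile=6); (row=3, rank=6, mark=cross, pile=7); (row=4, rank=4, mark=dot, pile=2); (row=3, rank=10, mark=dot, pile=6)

Every 'Group A' example satisfies: pile ≥ 5. None of the 'Group B' examples do.
Group A: (row=1, rank=3, mark=star, pile=8), since pile = 8. Group A: (row=1, rank=4, mark=star, pile=6), since pile = 6. Group A: (row=3, rank=6, mark=cross, pile=7), since pile = 7. Group B: (row=4, rank=4, mark=dot, pile=2), since pile = 2. Group A: (row=3, rank=10, mark=dot, pile=6), since pile = 6.

Group A, Group A, Group A, Group B, Group A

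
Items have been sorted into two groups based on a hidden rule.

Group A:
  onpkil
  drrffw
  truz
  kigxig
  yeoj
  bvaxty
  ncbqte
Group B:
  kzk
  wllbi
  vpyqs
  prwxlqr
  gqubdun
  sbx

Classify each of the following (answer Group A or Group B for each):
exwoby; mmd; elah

Rule: even length. This holds for each 'Group A' example and fails for each 'Group B' one.
exwoby: length 6, has this property → Group A.
mmd: length 3, fails this test → Group B.
elah: length 4, has this property → Group A.

Group A, Group B, Group A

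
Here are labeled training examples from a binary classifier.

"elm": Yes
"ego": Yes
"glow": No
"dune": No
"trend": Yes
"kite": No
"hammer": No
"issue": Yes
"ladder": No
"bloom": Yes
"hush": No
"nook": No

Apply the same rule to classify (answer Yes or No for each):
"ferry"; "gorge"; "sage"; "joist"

Yes, Yes, No, Yes

Checking candidate rules against both groups, what survives is: odd length.
"ferry" → length 5 → Yes. "gorge" → length 5 → Yes. "sage" → length 4 → No. "joist" → length 5 → Yes.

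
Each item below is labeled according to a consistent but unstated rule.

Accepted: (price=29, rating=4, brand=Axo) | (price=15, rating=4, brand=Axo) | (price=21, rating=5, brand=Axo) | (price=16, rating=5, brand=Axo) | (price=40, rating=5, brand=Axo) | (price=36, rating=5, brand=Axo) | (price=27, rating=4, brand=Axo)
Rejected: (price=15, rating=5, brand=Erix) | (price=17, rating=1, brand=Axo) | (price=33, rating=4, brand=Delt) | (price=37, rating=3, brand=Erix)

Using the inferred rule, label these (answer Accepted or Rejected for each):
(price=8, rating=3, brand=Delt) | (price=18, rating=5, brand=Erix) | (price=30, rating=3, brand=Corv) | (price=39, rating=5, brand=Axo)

Rejected, Rejected, Rejected, Accepted

The common property of the 'Accepted' items is: brand is Axo AND rating ≥ 3. No 'Rejected' item has it.
(price=8, rating=3, brand=Delt): Rejected (brand is Delt, rating = 3).
(price=18, rating=5, brand=Erix): Rejected (brand is Erix, rating = 5).
(price=30, rating=3, brand=Corv): Rejected (brand is Corv, rating = 3).
(price=39, rating=5, brand=Axo): Accepted (brand is Axo, rating = 5).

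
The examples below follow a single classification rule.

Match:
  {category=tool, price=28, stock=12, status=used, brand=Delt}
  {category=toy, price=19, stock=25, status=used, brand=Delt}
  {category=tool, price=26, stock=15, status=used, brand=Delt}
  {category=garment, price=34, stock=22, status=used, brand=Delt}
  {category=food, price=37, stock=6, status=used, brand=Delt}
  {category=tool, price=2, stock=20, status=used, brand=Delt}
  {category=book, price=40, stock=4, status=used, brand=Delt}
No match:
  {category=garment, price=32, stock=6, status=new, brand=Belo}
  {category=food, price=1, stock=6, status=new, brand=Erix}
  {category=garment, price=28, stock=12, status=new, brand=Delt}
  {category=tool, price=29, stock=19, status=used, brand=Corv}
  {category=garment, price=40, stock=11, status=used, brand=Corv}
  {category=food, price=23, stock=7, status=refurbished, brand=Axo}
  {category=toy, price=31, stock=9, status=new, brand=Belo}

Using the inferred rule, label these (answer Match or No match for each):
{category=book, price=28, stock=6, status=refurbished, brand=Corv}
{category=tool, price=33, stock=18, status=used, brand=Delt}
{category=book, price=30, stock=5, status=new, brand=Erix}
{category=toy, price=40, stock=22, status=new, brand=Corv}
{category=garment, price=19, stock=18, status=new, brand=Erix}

No match, Match, No match, No match, No match

The rule appears to be: brand is Delt AND status is used.
{category=book, price=28, stock=6, status=refurbished, brand=Corv}: No match (brand is Corv, status is refurbished).
{category=tool, price=33, stock=18, status=used, brand=Delt}: Match (brand is Delt, status is used).
{category=book, price=30, stock=5, status=new, brand=Erix}: No match (brand is Erix, status is new).
{category=toy, price=40, stock=22, status=new, brand=Corv}: No match (brand is Corv, status is new).
{category=garment, price=19, stock=18, status=new, brand=Erix}: No match (brand is Erix, status is new).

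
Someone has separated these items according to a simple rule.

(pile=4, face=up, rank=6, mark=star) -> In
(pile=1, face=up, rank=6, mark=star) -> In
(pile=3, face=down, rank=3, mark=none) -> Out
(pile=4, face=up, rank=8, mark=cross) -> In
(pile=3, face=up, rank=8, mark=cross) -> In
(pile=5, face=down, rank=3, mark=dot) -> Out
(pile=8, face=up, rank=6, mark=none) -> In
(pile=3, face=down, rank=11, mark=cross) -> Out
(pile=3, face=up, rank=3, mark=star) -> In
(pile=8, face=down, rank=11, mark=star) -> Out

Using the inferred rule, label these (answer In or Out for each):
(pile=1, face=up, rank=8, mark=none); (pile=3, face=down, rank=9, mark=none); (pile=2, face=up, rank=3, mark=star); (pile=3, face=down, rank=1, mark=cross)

In, Out, In, Out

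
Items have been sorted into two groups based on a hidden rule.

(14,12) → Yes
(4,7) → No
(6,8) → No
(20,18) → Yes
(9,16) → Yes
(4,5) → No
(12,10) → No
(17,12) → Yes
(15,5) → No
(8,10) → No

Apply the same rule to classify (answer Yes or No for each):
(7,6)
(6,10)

No, No

The simplest hypothesis consistent with all the labels is: sum ≥ 25.
No: (7,6), since 7+6 = 13.
No: (6,10), since 6+10 = 16.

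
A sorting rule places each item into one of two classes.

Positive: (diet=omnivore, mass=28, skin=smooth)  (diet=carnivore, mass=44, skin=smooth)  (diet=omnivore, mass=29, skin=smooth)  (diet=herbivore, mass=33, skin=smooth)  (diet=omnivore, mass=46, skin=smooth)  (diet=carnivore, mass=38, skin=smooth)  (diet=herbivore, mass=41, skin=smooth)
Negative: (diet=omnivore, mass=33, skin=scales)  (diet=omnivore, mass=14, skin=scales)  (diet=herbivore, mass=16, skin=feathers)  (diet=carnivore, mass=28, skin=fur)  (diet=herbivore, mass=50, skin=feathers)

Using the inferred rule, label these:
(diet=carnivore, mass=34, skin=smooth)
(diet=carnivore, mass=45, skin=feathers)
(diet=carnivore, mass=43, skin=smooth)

Every 'Positive' example satisfies: skin is smooth. None of the 'Negative' examples do.

Positive, Negative, Positive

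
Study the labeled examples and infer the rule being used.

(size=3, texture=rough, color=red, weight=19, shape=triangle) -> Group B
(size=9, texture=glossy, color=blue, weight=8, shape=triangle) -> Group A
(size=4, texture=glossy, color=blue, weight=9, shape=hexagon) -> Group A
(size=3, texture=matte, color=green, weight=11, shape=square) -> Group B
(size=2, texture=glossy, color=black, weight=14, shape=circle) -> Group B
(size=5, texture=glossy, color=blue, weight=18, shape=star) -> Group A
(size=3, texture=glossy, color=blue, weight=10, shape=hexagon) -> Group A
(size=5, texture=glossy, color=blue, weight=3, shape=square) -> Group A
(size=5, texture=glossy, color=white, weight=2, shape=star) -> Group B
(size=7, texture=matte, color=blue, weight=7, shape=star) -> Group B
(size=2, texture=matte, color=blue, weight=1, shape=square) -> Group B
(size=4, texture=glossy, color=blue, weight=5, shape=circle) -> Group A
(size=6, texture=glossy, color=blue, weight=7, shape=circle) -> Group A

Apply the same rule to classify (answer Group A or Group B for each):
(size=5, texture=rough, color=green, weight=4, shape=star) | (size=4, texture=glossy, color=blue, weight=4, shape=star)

All 'Group A' examples share one property — color is blue AND texture is glossy — and every 'Group B' example lacks it.
(size=5, texture=rough, color=green, weight=4, shape=star): Group B (color is green, texture is rough).
(size=4, texture=glossy, color=blue, weight=4, shape=star): Group A (color is blue, texture is glossy).

Group B, Group A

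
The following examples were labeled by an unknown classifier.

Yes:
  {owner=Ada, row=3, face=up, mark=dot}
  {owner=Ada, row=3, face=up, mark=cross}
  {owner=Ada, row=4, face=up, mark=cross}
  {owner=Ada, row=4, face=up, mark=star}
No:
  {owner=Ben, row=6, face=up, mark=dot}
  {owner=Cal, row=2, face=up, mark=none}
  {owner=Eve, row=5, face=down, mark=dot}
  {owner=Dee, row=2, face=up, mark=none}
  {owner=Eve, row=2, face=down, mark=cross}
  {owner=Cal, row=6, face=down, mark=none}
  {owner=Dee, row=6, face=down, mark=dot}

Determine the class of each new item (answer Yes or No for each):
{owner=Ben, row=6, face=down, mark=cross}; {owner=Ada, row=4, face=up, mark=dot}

No, Yes

All 'Yes' examples share one property — owner is Ada — and every 'No' example lacks it.
No: {owner=Ben, row=6, face=down, mark=cross}, since owner is Ben. Yes: {owner=Ada, row=4, face=up, mark=dot}, since owner is Ada.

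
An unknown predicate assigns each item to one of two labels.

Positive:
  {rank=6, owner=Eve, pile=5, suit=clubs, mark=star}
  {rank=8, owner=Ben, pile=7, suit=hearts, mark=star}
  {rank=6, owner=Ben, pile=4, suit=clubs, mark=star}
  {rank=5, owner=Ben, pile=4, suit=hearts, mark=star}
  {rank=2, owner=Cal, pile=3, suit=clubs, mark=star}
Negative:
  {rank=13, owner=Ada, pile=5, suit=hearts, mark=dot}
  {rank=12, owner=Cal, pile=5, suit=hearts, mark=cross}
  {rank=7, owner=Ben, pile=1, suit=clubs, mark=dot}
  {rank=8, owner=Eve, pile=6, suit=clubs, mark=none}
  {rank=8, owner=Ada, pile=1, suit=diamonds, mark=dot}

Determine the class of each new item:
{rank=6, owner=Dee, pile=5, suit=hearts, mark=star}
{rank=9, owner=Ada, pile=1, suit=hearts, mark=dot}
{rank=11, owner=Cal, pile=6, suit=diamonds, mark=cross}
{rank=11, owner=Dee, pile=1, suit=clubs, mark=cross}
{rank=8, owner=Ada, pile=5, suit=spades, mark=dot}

Positive, Negative, Negative, Negative, Negative

Checking candidate rules against both groups, what survives is: mark is star.
{rank=6, owner=Dee, pile=5, suit=hearts, mark=star} → mark is star → Positive. {rank=9, owner=Ada, pile=1, suit=hearts, mark=dot} → mark is dot → Negative. {rank=11, owner=Cal, pile=6, suit=diamonds, mark=cross} → mark is cross → Negative. {rank=11, owner=Dee, pile=1, suit=clubs, mark=cross} → mark is cross → Negative. {rank=8, owner=Ada, pile=5, suit=spades, mark=dot} → mark is dot → Negative.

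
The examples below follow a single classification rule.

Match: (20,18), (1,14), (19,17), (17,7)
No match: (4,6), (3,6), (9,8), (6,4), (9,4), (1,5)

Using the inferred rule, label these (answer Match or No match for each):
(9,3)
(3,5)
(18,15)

No match, No match, Match

The distinguishing property — max ≥ 14 — holds for all the 'Match' cases and none of the 'No match' cases.
(9,3): max 9, does not satisfy this → No match.
(3,5): max 5, does not satisfy this → No match.
(18,15): max 18, meets the rule → Match.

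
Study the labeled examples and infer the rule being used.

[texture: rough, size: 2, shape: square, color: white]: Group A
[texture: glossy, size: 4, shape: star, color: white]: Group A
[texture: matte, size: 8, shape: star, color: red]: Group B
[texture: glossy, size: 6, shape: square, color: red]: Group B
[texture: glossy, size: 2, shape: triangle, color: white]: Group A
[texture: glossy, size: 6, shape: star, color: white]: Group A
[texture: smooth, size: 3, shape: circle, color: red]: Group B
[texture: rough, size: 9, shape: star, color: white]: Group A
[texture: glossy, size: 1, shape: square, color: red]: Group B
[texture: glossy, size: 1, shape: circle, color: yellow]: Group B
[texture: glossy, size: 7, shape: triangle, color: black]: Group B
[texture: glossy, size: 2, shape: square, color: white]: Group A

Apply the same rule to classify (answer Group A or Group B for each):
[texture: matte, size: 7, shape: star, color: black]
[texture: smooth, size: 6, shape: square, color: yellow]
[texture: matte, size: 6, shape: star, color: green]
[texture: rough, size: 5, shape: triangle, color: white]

Group B, Group B, Group B, Group A

The simplest hypothesis consistent with all the labels is: color is white.
[texture: matte, size: 7, shape: star, color: black] → color is black → Group B.
[texture: smooth, size: 6, shape: square, color: yellow] → color is yellow → Group B.
[texture: matte, size: 6, shape: star, color: green] → color is green → Group B.
[texture: rough, size: 5, shape: triangle, color: white] → color is white → Group A.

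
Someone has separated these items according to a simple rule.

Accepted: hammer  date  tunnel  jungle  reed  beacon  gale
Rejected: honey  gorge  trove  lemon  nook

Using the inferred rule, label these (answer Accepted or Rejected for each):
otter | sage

The rule appears to be: even length AND contains 'e'.
otter: length 5, has 'e', fails the rule → Rejected. sage: length 4, has 'e', meets the rule → Accepted.

Rejected, Accepted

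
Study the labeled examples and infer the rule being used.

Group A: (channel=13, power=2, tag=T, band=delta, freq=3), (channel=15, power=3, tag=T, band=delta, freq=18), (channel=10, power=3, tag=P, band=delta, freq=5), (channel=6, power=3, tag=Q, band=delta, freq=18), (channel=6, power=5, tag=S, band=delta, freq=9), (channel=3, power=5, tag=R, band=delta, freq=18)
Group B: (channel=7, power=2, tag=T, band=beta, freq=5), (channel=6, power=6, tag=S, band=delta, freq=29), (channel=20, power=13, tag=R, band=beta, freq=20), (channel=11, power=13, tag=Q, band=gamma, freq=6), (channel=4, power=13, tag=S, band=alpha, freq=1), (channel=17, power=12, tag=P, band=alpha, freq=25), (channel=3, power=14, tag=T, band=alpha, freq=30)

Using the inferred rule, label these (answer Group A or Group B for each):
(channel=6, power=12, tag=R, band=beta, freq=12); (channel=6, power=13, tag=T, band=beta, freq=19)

Group B, Group B

The common property of the 'Group A' items is: band is delta AND freq ≤ 18. No 'Group B' item has it.
(channel=6, power=12, tag=R, band=beta, freq=12): band is beta, freq = 12, fails this test → Group B. (channel=6, power=13, tag=T, band=beta, freq=19): band is beta, freq = 19, fails this test → Group B.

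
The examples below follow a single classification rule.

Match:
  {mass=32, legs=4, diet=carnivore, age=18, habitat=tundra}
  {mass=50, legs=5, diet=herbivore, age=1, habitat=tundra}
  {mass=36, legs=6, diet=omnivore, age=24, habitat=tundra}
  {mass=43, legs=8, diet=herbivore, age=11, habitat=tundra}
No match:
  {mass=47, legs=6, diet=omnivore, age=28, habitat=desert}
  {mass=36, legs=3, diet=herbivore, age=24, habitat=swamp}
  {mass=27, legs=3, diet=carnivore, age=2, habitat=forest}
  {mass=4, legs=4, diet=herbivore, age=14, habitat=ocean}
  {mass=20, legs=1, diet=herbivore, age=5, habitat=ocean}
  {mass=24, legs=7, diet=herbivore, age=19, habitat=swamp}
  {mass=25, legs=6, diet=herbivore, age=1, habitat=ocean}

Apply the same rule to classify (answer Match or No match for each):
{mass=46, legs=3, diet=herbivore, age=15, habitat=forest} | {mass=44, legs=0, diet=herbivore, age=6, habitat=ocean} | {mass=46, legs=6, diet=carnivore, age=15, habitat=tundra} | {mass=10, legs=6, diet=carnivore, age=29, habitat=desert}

Every 'Match' example satisfies: habitat is tundra. None of the 'No match' examples do.
{mass=46, legs=3, diet=herbivore, age=15, habitat=forest}: habitat is forest, does not satisfy this → No match. {mass=44, legs=0, diet=herbivore, age=6, habitat=ocean}: habitat is ocean, does not satisfy this → No match. {mass=46, legs=6, diet=carnivore, age=15, habitat=tundra}: habitat is tundra, meets the rule → Match. {mass=10, legs=6, diet=carnivore, age=29, habitat=desert}: habitat is desert, does not satisfy this → No match.

No match, No match, Match, No match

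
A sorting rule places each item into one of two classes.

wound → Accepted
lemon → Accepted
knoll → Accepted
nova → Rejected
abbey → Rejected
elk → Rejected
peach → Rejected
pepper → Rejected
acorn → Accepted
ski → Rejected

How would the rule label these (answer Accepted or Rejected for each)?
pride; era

'Accepted' ⟺ odd length AND contains 'n'.

Rejected, Rejected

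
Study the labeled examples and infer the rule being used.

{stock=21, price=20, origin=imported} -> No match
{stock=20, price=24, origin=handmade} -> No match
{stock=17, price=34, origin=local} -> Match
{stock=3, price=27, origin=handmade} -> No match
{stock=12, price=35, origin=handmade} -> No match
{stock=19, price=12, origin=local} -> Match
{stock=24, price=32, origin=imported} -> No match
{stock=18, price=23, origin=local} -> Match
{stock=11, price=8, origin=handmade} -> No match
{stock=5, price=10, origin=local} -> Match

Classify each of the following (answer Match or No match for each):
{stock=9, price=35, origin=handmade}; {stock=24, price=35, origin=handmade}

No match, No match

Every 'Match' example satisfies: origin is local. None of the 'No match' examples do.
{stock=9, price=35, origin=handmade}: No match (origin is handmade).
{stock=24, price=35, origin=handmade}: No match (origin is handmade).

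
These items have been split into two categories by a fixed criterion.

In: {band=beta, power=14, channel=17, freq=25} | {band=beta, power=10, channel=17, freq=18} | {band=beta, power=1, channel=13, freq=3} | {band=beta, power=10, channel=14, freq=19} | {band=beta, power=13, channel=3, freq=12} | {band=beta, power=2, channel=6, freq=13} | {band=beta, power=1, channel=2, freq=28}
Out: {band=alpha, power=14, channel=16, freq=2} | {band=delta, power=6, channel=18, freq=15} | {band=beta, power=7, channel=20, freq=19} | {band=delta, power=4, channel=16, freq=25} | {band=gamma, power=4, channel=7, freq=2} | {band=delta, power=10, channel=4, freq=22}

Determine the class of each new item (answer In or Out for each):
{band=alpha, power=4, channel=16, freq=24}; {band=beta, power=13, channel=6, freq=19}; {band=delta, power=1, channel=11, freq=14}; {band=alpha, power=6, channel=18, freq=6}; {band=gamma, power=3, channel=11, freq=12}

Out, In, Out, Out, Out

All 'In' examples share one property — band is beta AND channel ≤ 17 — and every 'Out' example lacks it.
{band=alpha, power=4, channel=16, freq=24}: band is alpha, channel = 16, does not satisfy this → Out. {band=beta, power=13, channel=6, freq=19}: band is beta, channel = 6, passes → In. {band=delta, power=1, channel=11, freq=14}: band is delta, channel = 11, does not satisfy this → Out. {band=alpha, power=6, channel=18, freq=6}: band is alpha, channel = 18, does not satisfy this → Out. {band=gamma, power=3, channel=11, freq=12}: band is gamma, channel = 11, does not satisfy this → Out.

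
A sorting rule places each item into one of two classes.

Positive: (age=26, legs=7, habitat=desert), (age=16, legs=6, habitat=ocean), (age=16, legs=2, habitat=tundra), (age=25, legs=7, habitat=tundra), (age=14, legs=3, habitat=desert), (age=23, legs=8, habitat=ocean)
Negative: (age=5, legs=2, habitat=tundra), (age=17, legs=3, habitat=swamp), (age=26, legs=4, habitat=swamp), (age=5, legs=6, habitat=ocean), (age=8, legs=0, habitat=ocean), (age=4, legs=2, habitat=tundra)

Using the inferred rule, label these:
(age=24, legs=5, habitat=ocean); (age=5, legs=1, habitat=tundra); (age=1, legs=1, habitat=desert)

The rule appears to be: habitat is not swamp AND age ≥ 14.
(age=24, legs=5, habitat=ocean): habitat is ocean, age = 24, meets the rule → Positive. (age=5, legs=1, habitat=tundra): habitat is tundra, age = 5, does not satisfy this → Negative. (age=1, legs=1, habitat=desert): habitat is desert, age = 1, does not satisfy this → Negative.

Positive, Negative, Negative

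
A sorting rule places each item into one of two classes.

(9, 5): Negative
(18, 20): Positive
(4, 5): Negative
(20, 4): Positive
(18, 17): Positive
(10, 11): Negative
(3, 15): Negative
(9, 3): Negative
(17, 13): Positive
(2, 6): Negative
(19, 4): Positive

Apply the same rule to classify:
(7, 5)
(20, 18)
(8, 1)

The simplest hypothesis consistent with all the labels is: sum ≥ 23.
(7, 5) → 7+5 = 12 → Negative. (20, 18) → 20+18 = 38 → Positive. (8, 1) → 8+1 = 9 → Negative.

Negative, Positive, Negative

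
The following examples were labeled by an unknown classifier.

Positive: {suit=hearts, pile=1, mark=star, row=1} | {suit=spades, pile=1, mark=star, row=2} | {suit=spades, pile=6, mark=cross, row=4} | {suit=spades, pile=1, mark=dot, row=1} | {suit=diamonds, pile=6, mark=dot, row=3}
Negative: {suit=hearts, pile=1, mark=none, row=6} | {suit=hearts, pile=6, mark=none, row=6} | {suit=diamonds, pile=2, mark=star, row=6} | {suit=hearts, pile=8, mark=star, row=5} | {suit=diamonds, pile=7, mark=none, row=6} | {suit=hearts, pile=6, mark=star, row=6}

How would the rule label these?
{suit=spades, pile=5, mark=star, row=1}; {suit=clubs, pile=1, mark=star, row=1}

A rule that fits every label: row ≤ 4 — true of each 'Positive' example, false of each 'Negative' one.
{suit=spades, pile=5, mark=star, row=1} — row = 1, hence Positive. {suit=clubs, pile=1, mark=star, row=1} — row = 1, hence Positive.

Positive, Positive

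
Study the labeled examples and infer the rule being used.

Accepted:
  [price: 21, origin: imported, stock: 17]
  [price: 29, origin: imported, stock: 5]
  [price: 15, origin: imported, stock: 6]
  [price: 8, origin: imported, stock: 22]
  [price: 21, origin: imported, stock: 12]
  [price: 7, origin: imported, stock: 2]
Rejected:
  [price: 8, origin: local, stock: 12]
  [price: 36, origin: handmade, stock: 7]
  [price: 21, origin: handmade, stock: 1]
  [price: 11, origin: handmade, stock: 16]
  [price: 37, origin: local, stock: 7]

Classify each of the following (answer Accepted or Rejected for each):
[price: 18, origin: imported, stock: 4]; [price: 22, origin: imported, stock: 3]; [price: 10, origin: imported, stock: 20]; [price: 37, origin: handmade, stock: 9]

One predicate separates the groups cleanly: origin is imported.
[price: 18, origin: imported, stock: 4]: origin is imported, passes → Accepted.
[price: 22, origin: imported, stock: 3]: origin is imported, passes → Accepted.
[price: 10, origin: imported, stock: 20]: origin is imported, passes → Accepted.
[price: 37, origin: handmade, stock: 9]: origin is handmade, doesn't qualify → Rejected.

Accepted, Accepted, Accepted, Rejected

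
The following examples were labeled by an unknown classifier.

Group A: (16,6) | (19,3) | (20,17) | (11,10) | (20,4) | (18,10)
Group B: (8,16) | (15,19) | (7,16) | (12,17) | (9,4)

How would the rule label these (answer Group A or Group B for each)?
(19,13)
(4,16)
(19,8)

Every 'Group A' example satisfies: first > second AND sum ≥ 21. None of the 'Group B' examples do.
(19,13) — 19 > 13, 19+13 = 32, hence Group A. (4,16) — 4 < 16, 4+16 = 20, hence Group B. (19,8) — 19 > 8, 19+8 = 27, hence Group A.

Group A, Group B, Group A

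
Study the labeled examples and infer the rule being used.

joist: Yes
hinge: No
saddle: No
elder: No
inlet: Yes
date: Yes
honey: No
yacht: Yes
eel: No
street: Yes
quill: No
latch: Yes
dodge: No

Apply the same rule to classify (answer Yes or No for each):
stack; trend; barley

Yes, Yes, No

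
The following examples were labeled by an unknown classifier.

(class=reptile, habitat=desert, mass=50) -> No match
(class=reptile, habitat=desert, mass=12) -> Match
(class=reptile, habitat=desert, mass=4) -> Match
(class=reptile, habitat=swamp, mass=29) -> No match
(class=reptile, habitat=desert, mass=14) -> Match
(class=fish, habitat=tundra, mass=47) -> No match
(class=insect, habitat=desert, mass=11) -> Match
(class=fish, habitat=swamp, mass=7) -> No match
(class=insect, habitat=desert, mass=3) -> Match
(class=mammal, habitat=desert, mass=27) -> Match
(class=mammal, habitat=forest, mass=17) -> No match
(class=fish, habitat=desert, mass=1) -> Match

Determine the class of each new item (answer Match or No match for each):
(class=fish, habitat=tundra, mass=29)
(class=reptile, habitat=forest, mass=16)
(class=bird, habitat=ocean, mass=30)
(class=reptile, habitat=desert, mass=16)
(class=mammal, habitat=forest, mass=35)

No match, No match, No match, Match, No match

The pattern is that an item is 'Match' exactly when: habitat is desert AND mass ≤ 27.
(class=fish, habitat=tundra, mass=29) → habitat is tundra, mass = 29 → No match.
(class=reptile, habitat=forest, mass=16) → habitat is forest, mass = 16 → No match.
(class=bird, habitat=ocean, mass=30) → habitat is ocean, mass = 30 → No match.
(class=reptile, habitat=desert, mass=16) → habitat is desert, mass = 16 → Match.
(class=mammal, habitat=forest, mass=35) → habitat is forest, mass = 35 → No match.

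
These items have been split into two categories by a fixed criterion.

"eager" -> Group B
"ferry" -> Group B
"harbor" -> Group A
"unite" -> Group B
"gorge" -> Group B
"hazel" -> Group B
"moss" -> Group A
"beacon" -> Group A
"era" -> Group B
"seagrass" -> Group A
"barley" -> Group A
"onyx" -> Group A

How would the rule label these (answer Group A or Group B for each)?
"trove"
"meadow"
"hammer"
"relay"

Group B, Group A, Group A, Group B

One predicate separates the groups cleanly: even length.
"trove": length 5 — does not pass, so Group B.
"meadow": length 6 — checks out, so Group A.
"hammer": length 6 — checks out, so Group A.
"relay": length 5 — does not pass, so Group B.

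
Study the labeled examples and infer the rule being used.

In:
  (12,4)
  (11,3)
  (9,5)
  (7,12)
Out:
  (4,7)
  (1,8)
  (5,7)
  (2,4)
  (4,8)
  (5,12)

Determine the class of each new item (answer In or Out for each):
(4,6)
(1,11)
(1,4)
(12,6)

All 'In' examples share one property — first ≥ 7 — and every 'Out' example lacks it.
(4,6): first 4 — fails this test, so Out.
(1,11): first 1 — fails this test, so Out.
(1,4): first 1 — fails this test, so Out.
(12,6): first 12 — matches, so In.

Out, Out, Out, In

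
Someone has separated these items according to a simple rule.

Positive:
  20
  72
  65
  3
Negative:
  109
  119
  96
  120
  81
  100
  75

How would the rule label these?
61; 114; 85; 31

Positive, Negative, Negative, Positive

Rule: at most 72. This holds for each 'Positive' example and fails for each 'Negative' one.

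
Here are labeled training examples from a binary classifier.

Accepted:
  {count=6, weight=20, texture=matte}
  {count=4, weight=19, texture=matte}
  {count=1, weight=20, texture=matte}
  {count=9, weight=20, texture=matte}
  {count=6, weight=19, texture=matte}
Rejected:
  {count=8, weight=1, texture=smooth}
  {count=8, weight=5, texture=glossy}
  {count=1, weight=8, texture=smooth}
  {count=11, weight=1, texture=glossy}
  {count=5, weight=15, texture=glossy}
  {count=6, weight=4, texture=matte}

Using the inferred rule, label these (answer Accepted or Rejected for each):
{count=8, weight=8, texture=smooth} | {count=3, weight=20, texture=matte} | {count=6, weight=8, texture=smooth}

The simplest hypothesis consistent with all the labels is: weight ≥ 19.

Rejected, Accepted, Rejected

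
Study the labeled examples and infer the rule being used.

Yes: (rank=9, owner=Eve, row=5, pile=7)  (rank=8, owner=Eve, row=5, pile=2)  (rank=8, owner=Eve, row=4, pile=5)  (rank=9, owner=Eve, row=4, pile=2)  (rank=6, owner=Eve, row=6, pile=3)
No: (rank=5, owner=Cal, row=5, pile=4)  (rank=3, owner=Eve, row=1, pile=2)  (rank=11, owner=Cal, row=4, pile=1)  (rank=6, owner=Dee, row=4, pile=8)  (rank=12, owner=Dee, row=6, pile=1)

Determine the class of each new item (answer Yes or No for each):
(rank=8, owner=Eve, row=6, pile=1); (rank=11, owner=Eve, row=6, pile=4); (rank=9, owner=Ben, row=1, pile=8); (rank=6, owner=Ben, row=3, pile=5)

The distinguishing property — owner is Eve AND row ≥ 4 — holds for all the 'Yes' cases and none of the 'No' cases.
(rank=8, owner=Eve, row=6, pile=1) → owner is Eve, row = 6 → Yes. (rank=11, owner=Eve, row=6, pile=4) → owner is Eve, row = 6 → Yes. (rank=9, owner=Ben, row=1, pile=8) → owner is Ben, row = 1 → No. (rank=6, owner=Ben, row=3, pile=5) → owner is Ben, row = 3 → No.

Yes, Yes, No, No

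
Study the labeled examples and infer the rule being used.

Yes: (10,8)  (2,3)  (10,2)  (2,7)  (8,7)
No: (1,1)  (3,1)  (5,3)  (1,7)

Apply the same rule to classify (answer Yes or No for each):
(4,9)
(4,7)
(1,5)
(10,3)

Yes, Yes, No, Yes

Every 'Yes' example satisfies: first is even. None of the 'No' examples do.
Yes: (4,9), since first 4. Yes: (4,7), since first 4. No: (1,5), since first 1. Yes: (10,3), since first 10.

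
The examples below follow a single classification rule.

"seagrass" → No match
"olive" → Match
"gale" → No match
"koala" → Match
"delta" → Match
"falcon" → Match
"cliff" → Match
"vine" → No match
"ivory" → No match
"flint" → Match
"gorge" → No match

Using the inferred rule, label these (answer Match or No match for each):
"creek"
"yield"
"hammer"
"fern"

No match, Match, No match, No match

The common property of the 'Match' items is: length ≥ 5 AND contains 'l'. No 'No match' item has it.
No match: "creek", since length 5, no 'l'. Match: "yield", since length 5, has 'l'. No match: "hammer", since length 6, no 'l'. No match: "fern", since length 4, no 'l'.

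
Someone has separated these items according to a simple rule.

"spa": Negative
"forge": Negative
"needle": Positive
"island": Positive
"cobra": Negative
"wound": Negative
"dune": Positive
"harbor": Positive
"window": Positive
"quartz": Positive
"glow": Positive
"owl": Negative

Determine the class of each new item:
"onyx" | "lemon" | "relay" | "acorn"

Rule: even length. This holds for each 'Positive' example and fails for each 'Negative' one.
"onyx": length 4, passes → Positive. "lemon": length 5, does not fit → Negative. "relay": length 5, does not fit → Negative. "acorn": length 5, does not fit → Negative.

Positive, Negative, Negative, Negative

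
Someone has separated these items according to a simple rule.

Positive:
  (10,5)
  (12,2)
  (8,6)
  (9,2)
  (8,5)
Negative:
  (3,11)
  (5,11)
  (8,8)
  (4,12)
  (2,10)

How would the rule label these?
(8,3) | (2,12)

A rule that fits every label: first > second — true of each 'Positive' example, false of each 'Negative' one.
(8,3): Positive (8 > 3). (2,12): Negative (2 < 12).

Positive, Negative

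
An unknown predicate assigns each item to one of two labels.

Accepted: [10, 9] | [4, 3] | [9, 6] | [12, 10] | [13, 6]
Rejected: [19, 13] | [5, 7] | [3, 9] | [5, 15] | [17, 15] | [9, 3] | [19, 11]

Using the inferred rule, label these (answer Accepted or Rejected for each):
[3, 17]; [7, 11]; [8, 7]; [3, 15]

Rejected, Rejected, Accepted, Rejected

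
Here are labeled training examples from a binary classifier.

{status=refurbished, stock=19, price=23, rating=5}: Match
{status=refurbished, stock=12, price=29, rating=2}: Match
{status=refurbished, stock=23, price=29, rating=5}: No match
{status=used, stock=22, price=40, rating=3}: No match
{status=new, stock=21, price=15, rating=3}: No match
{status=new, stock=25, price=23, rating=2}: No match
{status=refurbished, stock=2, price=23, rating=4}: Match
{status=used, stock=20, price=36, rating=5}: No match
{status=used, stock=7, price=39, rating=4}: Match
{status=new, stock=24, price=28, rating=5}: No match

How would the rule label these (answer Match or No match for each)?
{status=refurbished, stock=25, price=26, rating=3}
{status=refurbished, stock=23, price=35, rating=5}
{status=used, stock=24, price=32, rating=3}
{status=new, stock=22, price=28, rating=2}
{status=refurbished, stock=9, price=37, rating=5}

No match, No match, No match, No match, Match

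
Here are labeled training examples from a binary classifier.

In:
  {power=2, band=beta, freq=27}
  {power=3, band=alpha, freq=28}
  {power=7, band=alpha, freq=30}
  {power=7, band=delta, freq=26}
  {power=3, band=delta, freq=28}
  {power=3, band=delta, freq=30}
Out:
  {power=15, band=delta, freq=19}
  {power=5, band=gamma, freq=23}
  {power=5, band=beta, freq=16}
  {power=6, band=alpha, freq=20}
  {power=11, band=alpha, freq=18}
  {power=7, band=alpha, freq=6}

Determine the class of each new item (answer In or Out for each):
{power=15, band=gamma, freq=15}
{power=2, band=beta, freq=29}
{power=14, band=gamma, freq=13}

One predicate separates the groups cleanly: freq ≥ 26.
{power=15, band=gamma, freq=15}: Out (freq = 15). {power=2, band=beta, freq=29}: In (freq = 29). {power=14, band=gamma, freq=13}: Out (freq = 13).

Out, In, Out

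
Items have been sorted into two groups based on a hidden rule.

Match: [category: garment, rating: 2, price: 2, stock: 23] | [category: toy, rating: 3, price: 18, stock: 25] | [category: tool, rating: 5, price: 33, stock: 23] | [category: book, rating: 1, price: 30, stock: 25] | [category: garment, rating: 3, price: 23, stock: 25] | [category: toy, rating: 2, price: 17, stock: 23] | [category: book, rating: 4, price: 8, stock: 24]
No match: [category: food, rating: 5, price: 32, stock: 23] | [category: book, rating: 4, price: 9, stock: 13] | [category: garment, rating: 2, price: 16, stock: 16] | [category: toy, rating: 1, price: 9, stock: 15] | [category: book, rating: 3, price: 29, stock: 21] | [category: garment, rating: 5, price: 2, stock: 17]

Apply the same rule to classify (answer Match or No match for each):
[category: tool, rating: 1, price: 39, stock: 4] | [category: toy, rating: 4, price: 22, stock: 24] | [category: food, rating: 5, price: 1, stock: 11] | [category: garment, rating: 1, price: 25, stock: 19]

No match, Match, No match, No match

Rule: stock ≥ 23 AND price ≠ 32. This holds for each 'Match' example and fails for each 'No match' one.
[category: tool, rating: 1, price: 39, stock: 4]: stock = 4, price = 39 — does not fit, so No match.
[category: toy, rating: 4, price: 22, stock: 24]: stock = 24, price = 22 — checks out, so Match.
[category: food, rating: 5, price: 1, stock: 11]: stock = 11, price = 1 — does not fit, so No match.
[category: garment, rating: 1, price: 25, stock: 19]: stock = 19, price = 25 — does not fit, so No match.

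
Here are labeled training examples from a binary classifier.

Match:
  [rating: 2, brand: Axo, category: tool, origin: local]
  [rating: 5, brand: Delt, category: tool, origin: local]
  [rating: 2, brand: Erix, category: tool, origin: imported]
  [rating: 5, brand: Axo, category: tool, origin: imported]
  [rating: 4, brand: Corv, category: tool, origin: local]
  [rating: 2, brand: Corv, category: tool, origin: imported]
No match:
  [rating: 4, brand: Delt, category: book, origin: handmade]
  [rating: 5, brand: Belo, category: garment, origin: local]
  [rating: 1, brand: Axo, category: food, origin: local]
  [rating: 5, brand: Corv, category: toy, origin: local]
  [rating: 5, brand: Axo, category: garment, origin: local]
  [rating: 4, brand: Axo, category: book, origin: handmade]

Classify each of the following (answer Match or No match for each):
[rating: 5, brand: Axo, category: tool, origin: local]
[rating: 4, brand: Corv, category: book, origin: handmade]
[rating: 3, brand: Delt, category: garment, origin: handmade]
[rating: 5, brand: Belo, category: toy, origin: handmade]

The classifier is using: category is tool.
Match: [rating: 5, brand: Axo, category: tool, origin: local], since category is tool. No match: [rating: 4, brand: Corv, category: book, origin: handmade], since category is book. No match: [rating: 3, brand: Delt, category: garment, origin: handmade], since category is garment. No match: [rating: 5, brand: Belo, category: toy, origin: handmade], since category is toy.

Match, No match, No match, No match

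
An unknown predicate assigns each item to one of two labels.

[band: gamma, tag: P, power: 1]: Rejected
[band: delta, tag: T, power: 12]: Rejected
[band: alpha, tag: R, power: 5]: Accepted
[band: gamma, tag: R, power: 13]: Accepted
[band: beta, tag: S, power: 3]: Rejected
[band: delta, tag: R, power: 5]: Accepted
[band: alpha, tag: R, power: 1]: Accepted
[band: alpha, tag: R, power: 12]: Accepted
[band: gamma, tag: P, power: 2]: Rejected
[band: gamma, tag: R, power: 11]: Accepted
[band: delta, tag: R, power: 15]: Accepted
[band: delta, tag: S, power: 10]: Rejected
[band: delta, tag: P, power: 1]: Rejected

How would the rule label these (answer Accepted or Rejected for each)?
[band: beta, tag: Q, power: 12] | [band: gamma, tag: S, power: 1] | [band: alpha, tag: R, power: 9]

The common property of the 'Accepted' items is: tag is R. No 'Rejected' item has it.
[band: beta, tag: Q, power: 12]: tag is Q, doesn't qualify → Rejected.
[band: gamma, tag: S, power: 1]: tag is S, doesn't qualify → Rejected.
[band: alpha, tag: R, power: 9]: tag is R, fits → Accepted.

Rejected, Rejected, Accepted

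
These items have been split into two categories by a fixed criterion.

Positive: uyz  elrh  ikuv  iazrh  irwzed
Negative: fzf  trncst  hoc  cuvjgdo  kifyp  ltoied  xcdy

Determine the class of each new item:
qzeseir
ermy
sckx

'Positive' ⟺ starts with a vowel.
qzeseir — starts with 'q', hence Negative.
ermy — starts with 'e', hence Positive.
sckx — starts with 's', hence Negative.

Negative, Positive, Negative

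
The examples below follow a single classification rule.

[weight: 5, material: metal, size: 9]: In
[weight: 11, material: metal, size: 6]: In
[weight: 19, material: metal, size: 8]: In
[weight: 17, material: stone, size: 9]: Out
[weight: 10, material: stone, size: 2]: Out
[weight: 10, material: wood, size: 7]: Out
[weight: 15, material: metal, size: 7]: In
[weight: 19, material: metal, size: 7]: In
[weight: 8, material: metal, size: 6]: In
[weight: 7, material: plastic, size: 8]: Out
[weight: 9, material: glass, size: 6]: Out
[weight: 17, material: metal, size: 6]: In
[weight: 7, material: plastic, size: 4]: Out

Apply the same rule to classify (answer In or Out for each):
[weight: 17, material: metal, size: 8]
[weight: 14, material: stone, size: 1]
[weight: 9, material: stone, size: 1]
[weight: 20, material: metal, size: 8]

In, Out, Out, In

Every 'In' example satisfies: material is metal. None of the 'Out' examples do.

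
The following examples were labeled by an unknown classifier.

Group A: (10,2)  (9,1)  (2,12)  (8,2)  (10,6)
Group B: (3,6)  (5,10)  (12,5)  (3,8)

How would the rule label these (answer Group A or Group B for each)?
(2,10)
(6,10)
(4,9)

Group A, Group A, Group B

The rule appears to be: sum is even.
Group A: (2,10), since 2+10 = 12.
Group A: (6,10), since 6+10 = 16.
Group B: (4,9), since 4+9 = 13.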